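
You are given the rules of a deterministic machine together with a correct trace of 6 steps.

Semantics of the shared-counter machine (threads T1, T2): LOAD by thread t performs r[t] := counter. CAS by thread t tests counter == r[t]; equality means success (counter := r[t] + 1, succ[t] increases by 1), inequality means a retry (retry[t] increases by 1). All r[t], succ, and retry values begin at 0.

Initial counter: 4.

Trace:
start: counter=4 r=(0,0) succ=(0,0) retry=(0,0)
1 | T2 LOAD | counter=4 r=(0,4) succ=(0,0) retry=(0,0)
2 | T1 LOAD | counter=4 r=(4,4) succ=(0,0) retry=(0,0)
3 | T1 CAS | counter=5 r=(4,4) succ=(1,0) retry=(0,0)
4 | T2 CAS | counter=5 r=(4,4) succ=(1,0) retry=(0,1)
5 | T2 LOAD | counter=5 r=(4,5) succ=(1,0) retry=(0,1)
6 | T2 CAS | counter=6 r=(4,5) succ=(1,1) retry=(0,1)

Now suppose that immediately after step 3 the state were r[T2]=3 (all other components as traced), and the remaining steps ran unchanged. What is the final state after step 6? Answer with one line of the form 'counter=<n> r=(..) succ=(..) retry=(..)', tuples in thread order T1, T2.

state after step 3 := counter=5 r=(4,3) succ=(1,0) retry=(0,0)
4 | T2 CAS | counter=5 r=(4,3) succ=(1,0) retry=(0,1)
5 | T2 LOAD | counter=5 r=(4,5) succ=(1,0) retry=(0,1)
6 | T2 CAS | counter=6 r=(4,5) succ=(1,1) retry=(0,1)

counter=6 r=(4,5) succ=(1,1) retry=(0,1)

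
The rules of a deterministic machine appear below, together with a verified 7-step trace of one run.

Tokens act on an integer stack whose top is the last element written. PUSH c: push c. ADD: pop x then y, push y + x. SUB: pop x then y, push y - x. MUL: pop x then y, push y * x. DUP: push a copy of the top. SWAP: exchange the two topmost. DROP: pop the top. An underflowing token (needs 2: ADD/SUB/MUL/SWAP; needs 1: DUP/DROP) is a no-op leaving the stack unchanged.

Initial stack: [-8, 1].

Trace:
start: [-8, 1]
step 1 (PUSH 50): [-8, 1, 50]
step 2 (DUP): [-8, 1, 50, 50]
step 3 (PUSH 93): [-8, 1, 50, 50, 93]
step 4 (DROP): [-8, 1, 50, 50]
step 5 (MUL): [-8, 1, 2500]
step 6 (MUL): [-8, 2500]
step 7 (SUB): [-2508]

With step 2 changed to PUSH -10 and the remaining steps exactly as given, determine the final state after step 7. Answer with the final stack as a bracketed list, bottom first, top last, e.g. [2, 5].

[492]

(re-executing from step 2 with the substitution; state before step 2: [-8, 1, 50])
step 2 (PUSH -10): [-8, 1, 50, -10]
step 3 (PUSH 93): [-8, 1, 50, -10, 93]
step 4 (DROP): [-8, 1, 50, -10]
step 5 (MUL): [-8, 1, -500]
step 6 (MUL): [-8, -500]
step 7 (SUB): [492]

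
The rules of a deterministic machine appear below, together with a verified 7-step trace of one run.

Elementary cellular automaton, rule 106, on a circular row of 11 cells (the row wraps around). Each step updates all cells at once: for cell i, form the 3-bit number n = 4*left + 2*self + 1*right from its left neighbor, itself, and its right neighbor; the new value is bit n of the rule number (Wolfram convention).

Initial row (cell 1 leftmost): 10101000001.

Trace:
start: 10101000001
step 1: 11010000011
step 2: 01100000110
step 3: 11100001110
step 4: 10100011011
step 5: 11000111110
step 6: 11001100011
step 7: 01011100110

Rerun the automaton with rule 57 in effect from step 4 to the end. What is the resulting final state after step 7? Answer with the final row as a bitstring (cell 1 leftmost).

(re-executing steps 4..7 under rule 57; state before step 4: 11100001110)
step 4: 10011101001
step 5: 01010010101
step 6: 10101001010
step 7: 01010100101

01010100101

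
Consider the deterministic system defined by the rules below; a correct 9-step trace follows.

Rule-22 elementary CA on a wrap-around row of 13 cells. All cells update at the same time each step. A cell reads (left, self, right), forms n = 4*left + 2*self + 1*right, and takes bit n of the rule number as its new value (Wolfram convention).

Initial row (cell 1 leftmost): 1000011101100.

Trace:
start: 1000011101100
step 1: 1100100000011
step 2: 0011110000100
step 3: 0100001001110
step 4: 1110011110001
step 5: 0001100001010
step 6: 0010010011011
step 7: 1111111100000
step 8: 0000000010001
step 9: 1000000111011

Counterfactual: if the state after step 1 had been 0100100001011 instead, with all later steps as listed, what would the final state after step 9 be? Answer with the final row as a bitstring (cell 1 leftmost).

0000001101100

state after step 1 := 0100100001011
step 2: 0111110011000
step 3: 1000001100100
step 4: 1100010011111
step 5: 0010111100000
step 6: 0110000010000
step 7: 1001000111000
step 8: 1111101000101
step 9: 0000001101100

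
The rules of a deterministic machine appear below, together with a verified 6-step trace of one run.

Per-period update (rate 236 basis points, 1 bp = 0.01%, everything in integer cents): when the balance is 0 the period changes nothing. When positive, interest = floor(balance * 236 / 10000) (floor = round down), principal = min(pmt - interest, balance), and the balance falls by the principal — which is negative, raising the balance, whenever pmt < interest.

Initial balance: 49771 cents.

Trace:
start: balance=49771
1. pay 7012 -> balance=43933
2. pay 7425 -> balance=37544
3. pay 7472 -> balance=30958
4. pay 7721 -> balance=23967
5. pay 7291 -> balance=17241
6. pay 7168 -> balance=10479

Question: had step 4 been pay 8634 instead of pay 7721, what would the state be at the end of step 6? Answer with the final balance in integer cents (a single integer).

9523

(re-executing from step 4 with the substitution; state before step 4: balance=30958)
4. pay 8634 -> balance=23054
5. pay 7291 -> balance=16307
6. pay 7168 -> balance=9523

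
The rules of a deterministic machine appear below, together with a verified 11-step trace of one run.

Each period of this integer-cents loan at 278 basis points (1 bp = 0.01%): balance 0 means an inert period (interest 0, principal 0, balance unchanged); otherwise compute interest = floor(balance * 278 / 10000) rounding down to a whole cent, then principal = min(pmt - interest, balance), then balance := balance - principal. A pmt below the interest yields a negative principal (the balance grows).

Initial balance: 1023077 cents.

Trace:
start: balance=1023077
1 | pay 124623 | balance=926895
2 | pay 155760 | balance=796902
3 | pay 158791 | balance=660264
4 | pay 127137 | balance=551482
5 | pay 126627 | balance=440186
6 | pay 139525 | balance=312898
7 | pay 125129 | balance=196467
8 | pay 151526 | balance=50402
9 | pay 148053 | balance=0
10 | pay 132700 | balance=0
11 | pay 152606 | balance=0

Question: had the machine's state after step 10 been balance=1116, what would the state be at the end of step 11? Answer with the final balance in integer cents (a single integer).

0

state after step 10 := balance=1116
11 | pay 152606 | balance=0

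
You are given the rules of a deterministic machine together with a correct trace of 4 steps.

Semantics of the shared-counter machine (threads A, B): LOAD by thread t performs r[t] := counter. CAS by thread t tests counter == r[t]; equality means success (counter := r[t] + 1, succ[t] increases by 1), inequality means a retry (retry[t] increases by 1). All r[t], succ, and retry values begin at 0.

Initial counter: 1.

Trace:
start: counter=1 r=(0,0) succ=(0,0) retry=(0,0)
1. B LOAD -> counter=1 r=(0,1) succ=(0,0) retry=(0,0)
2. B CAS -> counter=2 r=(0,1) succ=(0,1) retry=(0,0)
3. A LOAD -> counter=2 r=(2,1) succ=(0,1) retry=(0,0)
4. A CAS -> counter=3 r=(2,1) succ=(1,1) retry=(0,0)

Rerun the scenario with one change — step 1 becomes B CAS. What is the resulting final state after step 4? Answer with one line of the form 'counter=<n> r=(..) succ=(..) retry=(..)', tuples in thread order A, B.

counter=2 r=(1,0) succ=(1,0) retry=(0,2)

(re-executing from step 1 with the substitution; state before step 1: counter=1 r=(0,0) succ=(0,0) retry=(0,0))
1. B CAS -> counter=1 r=(0,0) succ=(0,0) retry=(0,1)
2. B CAS -> counter=1 r=(0,0) succ=(0,0) retry=(0,2)
3. A LOAD -> counter=1 r=(1,0) succ=(0,0) retry=(0,2)
4. A CAS -> counter=2 r=(1,0) succ=(1,0) retry=(0,2)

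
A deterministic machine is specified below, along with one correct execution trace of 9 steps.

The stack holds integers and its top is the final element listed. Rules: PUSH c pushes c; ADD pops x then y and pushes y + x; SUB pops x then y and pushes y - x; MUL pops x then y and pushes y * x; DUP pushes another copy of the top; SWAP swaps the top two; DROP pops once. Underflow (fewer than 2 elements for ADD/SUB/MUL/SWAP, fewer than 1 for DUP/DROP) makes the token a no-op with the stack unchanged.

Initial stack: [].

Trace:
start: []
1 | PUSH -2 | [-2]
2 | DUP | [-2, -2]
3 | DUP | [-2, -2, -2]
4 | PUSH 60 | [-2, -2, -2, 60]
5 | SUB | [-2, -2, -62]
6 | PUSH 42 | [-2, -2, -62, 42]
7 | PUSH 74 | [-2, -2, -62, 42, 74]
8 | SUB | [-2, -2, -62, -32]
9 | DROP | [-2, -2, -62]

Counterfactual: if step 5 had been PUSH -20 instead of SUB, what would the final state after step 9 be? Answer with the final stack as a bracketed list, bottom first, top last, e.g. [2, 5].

[-2, -2, -2, 60, -20]

(re-executing from step 5 with the substitution; state before step 5: [-2, -2, -2, 60])
5 | PUSH -20 | [-2, -2, -2, 60, -20]
6 | PUSH 42 | [-2, -2, -2, 60, -20, 42]
7 | PUSH 74 | [-2, -2, -2, 60, -20, 42, 74]
8 | SUB | [-2, -2, -2, 60, -20, -32]
9 | DROP | [-2, -2, -2, 60, -20]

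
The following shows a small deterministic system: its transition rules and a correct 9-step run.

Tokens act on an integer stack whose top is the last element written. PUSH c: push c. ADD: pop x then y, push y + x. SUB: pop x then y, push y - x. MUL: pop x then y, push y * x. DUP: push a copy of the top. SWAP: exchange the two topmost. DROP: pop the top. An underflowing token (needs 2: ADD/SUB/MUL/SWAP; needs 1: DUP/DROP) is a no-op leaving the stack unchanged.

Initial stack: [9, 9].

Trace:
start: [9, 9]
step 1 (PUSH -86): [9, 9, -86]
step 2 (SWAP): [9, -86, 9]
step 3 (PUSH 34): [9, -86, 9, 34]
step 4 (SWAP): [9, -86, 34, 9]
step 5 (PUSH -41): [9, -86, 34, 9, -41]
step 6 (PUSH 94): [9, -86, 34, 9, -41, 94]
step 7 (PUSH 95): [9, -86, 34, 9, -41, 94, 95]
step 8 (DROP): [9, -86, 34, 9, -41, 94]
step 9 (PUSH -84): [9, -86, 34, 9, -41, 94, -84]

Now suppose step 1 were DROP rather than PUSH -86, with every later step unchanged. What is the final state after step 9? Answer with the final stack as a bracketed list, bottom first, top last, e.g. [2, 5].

[34, 9, -41, 94, -84]

(re-executing from step 1 with the substitution; state before step 1: [9, 9])
step 1 (DROP): [9]
step 2 (SWAP): [9]
step 3 (PUSH 34): [9, 34]
step 4 (SWAP): [34, 9]
step 5 (PUSH -41): [34, 9, -41]
step 6 (PUSH 94): [34, 9, -41, 94]
step 7 (PUSH 95): [34, 9, -41, 94, 95]
step 8 (DROP): [34, 9, -41, 94]
step 9 (PUSH -84): [34, 9, -41, 94, -84]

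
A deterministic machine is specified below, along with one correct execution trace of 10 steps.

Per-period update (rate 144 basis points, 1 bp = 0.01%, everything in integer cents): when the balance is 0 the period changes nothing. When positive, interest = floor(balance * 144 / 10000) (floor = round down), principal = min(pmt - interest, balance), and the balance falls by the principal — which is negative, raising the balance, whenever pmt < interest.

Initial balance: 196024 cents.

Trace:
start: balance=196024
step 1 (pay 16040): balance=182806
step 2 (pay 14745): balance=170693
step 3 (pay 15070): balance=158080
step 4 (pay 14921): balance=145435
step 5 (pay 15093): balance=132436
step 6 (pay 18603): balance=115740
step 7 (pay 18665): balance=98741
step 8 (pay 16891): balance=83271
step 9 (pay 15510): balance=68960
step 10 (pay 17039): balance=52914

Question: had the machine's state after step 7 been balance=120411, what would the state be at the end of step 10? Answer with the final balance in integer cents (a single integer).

state after step 7 := balance=120411
step 8 (pay 16891): balance=105253
step 9 (pay 15510): balance=91258
step 10 (pay 17039): balance=75533

75533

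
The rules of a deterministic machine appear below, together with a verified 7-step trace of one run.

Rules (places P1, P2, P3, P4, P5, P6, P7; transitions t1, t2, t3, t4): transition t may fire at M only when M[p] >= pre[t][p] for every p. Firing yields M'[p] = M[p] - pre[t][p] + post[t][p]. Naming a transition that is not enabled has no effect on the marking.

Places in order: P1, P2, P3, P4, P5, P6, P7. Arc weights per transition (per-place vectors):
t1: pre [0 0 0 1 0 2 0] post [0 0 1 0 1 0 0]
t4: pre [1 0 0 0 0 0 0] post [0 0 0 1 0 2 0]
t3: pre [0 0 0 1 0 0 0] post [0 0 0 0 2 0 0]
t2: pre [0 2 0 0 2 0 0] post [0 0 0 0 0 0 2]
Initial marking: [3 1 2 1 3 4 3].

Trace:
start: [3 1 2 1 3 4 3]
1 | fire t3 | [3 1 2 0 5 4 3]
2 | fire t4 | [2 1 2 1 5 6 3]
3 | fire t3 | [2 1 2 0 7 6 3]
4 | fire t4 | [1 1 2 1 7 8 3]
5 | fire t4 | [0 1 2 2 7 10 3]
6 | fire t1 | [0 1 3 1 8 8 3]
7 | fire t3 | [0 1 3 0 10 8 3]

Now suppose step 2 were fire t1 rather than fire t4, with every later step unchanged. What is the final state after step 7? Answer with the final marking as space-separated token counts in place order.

(re-executing from step 2 with the substitution; state before step 2: [3 1 2 0 5 4 3])
2 | fire t1 | [3 1 2 0 5 4 3]
3 | fire t3 | [3 1 2 0 5 4 3]
4 | fire t4 | [2 1 2 1 5 6 3]
5 | fire t4 | [1 1 2 2 5 8 3]
6 | fire t1 | [1 1 3 1 6 6 3]
7 | fire t3 | [1 1 3 0 8 6 3]

1 1 3 0 8 6 3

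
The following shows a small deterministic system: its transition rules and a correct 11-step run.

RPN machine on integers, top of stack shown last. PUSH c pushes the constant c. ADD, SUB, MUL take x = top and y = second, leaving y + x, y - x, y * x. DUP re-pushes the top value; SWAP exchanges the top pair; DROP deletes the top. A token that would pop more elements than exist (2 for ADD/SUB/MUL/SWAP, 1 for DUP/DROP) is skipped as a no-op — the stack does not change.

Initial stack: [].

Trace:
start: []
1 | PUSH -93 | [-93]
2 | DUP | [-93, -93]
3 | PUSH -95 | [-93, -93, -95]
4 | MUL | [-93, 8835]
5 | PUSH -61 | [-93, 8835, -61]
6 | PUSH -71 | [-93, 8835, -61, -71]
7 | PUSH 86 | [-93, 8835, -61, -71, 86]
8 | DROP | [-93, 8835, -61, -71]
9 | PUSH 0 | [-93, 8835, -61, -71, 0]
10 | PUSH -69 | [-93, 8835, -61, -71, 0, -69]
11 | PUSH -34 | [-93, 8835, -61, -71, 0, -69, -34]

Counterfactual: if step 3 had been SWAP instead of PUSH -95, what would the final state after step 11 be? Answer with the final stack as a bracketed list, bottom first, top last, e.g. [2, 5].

[8649, -61, -71, 0, -69, -34]

(re-executing from step 3 with the substitution; state before step 3: [-93, -93])
3 | SWAP | [-93, -93]
4 | MUL | [8649]
5 | PUSH -61 | [8649, -61]
6 | PUSH -71 | [8649, -61, -71]
7 | PUSH 86 | [8649, -61, -71, 86]
8 | DROP | [8649, -61, -71]
9 | PUSH 0 | [8649, -61, -71, 0]
10 | PUSH -69 | [8649, -61, -71, 0, -69]
11 | PUSH -34 | [8649, -61, -71, 0, -69, -34]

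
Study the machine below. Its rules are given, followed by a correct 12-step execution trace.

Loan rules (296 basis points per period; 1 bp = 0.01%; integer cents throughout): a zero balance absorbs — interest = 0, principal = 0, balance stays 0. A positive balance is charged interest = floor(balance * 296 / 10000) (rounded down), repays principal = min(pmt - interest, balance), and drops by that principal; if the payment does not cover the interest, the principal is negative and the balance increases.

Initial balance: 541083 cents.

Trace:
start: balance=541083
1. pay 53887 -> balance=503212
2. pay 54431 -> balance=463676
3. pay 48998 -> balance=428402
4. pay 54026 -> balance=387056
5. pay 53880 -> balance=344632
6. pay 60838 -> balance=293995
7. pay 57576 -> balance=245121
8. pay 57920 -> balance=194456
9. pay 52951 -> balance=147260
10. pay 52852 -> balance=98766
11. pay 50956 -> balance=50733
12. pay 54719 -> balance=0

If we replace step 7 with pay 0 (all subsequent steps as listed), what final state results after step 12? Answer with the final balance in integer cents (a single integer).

(re-executing from step 7 with the substitution; state before step 7: balance=293995)
7. pay 0 -> balance=302697
8. pay 57920 -> balance=253736
9. pay 52951 -> balance=208295
10. pay 52852 -> balance=161608
11. pay 50956 -> balance=115435
12. pay 54719 -> balance=64132

64132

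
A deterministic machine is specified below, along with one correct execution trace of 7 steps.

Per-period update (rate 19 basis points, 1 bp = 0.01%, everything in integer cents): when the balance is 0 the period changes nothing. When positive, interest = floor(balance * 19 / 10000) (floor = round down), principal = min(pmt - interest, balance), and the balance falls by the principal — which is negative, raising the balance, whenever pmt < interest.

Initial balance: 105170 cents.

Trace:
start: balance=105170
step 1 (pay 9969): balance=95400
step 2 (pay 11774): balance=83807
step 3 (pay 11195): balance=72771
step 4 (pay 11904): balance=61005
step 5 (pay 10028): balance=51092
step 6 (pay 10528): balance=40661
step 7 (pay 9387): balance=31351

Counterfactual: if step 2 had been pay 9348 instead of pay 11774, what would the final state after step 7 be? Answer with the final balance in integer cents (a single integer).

33798

(re-executing from step 2 with the substitution; state before step 2: balance=95400)
step 2 (pay 9348): balance=86233
step 3 (pay 11195): balance=75201
step 4 (pay 11904): balance=63439
step 5 (pay 10028): balance=53531
step 6 (pay 10528): balance=43104
step 7 (pay 9387): balance=33798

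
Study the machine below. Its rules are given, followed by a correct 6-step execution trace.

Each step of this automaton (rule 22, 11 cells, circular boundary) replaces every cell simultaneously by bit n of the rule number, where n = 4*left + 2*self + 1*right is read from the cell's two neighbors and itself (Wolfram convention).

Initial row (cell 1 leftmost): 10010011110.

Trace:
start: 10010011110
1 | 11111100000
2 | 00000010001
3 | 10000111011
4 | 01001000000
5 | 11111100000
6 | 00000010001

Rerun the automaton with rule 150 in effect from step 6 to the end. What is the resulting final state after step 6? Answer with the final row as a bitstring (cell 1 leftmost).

01111010001

(re-executing step 6 under rule 150; state before step 6: 11111100000)
6 | 01111010001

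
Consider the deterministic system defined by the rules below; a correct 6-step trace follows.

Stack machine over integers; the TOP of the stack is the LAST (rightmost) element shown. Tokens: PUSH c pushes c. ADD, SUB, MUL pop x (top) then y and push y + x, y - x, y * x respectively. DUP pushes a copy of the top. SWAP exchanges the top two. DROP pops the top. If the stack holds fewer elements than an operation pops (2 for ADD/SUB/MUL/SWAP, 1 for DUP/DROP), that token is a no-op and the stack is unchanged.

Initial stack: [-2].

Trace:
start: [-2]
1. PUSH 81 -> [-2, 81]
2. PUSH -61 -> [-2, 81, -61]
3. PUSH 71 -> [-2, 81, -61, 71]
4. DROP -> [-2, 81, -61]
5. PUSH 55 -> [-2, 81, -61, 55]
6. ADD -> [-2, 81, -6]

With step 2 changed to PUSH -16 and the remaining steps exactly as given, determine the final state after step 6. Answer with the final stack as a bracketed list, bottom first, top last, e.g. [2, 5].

[-2, 81, 39]

(re-executing from step 2 with the substitution; state before step 2: [-2, 81])
2. PUSH -16 -> [-2, 81, -16]
3. PUSH 71 -> [-2, 81, -16, 71]
4. DROP -> [-2, 81, -16]
5. PUSH 55 -> [-2, 81, -16, 55]
6. ADD -> [-2, 81, 39]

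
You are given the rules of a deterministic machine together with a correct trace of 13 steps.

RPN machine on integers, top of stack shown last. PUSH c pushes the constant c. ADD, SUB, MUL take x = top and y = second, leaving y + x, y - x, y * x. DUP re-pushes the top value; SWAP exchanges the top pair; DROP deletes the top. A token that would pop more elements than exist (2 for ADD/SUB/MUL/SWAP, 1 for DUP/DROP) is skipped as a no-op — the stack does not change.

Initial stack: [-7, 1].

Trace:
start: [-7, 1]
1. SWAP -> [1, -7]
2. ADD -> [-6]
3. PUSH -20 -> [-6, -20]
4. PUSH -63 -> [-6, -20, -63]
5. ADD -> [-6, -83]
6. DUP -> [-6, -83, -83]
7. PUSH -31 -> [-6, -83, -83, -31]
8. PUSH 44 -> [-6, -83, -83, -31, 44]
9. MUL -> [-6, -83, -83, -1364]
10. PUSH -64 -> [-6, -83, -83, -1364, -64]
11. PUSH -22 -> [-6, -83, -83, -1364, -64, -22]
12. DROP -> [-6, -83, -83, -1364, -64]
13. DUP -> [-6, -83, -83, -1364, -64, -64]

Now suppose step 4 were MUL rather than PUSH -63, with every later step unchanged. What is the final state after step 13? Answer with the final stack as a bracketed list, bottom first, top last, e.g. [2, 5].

(re-executing from step 4 with the substitution; state before step 4: [-6, -20])
4. MUL -> [120]
5. ADD -> [120]
6. DUP -> [120, 120]
7. PUSH -31 -> [120, 120, -31]
8. PUSH 44 -> [120, 120, -31, 44]
9. MUL -> [120, 120, -1364]
10. PUSH -64 -> [120, 120, -1364, -64]
11. PUSH -22 -> [120, 120, -1364, -64, -22]
12. DROP -> [120, 120, -1364, -64]
13. DUP -> [120, 120, -1364, -64, -64]

[120, 120, -1364, -64, -64]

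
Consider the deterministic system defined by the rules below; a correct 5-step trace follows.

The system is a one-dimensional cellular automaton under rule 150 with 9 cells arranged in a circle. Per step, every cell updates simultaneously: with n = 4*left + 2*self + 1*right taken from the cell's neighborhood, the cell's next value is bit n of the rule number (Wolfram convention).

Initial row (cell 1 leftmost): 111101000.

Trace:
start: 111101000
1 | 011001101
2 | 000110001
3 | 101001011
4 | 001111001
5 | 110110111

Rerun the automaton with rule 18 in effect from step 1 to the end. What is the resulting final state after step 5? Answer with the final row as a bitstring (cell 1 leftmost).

(re-executing steps 1..5 under rule 18; state before step 1: 111101000)
1 | 000000101
2 | 100001000
3 | 010010101
4 | 001100000
5 | 010010000

010010000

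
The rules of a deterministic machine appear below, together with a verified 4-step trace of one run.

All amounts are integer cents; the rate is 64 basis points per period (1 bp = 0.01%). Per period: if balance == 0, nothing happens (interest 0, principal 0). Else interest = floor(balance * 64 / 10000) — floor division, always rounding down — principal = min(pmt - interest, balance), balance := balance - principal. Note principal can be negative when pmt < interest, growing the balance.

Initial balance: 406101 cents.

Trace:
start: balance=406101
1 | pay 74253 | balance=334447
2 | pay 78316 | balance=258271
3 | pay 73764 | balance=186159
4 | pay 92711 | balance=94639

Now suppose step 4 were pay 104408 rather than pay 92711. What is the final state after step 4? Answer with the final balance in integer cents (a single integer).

(re-executing from step 4 with the substitution; state before step 4: balance=186159)
4 | pay 104408 | balance=82942

82942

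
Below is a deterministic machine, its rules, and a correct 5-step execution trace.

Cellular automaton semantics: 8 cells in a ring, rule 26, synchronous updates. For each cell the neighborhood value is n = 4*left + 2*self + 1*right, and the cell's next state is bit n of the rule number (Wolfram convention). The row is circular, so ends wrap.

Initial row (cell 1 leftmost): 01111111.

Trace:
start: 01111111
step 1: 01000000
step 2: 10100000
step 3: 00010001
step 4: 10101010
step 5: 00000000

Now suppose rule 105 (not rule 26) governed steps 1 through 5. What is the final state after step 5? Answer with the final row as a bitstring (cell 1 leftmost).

11000001

(re-executing steps 1..5 under rule 105; state before step 1: 01111111)
step 1: 11000001
step 2: 01011101
step 3: 10110110
step 4: 01111111
step 5: 11000001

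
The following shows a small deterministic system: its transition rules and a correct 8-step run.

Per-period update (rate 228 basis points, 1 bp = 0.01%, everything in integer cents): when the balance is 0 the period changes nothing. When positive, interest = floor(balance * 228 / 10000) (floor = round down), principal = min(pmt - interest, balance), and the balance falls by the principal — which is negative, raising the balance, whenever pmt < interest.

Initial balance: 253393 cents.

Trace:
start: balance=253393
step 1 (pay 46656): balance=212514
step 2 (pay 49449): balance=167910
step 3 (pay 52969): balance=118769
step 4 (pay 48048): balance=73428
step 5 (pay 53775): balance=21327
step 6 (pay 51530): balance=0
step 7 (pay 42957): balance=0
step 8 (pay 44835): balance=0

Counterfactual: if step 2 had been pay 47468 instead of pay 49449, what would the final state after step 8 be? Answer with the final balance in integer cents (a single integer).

(re-executing from step 2 with the substitution; state before step 2: balance=212514)
step 2 (pay 47468): balance=169891
step 3 (pay 52969): balance=120795
step 4 (pay 48048): balance=75501
step 5 (pay 53775): balance=23447
step 6 (pay 51530): balance=0
step 7 (pay 42957): balance=0
step 8 (pay 44835): balance=0

0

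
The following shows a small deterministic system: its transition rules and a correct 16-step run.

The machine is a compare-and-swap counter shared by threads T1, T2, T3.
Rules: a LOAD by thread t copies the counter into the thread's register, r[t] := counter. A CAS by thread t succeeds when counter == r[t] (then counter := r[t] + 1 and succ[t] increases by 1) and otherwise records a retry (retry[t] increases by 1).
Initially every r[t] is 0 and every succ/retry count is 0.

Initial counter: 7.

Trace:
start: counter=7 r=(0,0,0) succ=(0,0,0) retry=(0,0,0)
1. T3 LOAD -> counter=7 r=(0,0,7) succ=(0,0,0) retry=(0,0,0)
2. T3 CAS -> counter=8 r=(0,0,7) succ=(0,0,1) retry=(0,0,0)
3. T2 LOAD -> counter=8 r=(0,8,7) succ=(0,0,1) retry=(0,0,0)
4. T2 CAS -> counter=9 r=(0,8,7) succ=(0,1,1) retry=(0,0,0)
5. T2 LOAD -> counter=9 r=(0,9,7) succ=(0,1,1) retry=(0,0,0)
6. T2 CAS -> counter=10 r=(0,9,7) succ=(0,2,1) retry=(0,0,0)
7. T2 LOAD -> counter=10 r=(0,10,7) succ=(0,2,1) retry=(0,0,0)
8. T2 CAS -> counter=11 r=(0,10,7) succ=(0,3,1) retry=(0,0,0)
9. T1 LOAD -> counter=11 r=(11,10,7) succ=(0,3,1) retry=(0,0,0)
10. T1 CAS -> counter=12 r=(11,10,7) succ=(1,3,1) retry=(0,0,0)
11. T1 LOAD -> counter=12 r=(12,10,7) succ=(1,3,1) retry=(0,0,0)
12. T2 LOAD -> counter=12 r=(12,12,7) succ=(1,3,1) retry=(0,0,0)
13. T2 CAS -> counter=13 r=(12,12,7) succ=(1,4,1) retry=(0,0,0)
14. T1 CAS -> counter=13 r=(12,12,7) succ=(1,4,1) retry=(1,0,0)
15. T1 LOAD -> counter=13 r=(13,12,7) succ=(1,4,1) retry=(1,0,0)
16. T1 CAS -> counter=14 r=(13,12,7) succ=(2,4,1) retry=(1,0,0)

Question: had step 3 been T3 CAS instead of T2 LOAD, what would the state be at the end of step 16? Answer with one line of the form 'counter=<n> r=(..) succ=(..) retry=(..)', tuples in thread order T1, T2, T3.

(re-executing from step 3 with the substitution; state before step 3: counter=8 r=(0,0,7) succ=(0,0,1) retry=(0,0,0))
3. T3 CAS -> counter=8 r=(0,0,7) succ=(0,0,1) retry=(0,0,1)
4. T2 CAS -> counter=8 r=(0,0,7) succ=(0,0,1) retry=(0,1,1)
5. T2 LOAD -> counter=8 r=(0,8,7) succ=(0,0,1) retry=(0,1,1)
6. T2 CAS -> counter=9 r=(0,8,7) succ=(0,1,1) retry=(0,1,1)
7. T2 LOAD -> counter=9 r=(0,9,7) succ=(0,1,1) retry=(0,1,1)
8. T2 CAS -> counter=10 r=(0,9,7) succ=(0,2,1) retry=(0,1,1)
9. T1 LOAD -> counter=10 r=(10,9,7) succ=(0,2,1) retry=(0,1,1)
10. T1 CAS -> counter=11 r=(10,9,7) succ=(1,2,1) retry=(0,1,1)
11. T1 LOAD -> counter=11 r=(11,9,7) succ=(1,2,1) retry=(0,1,1)
12. T2 LOAD -> counter=11 r=(11,11,7) succ=(1,2,1) retry=(0,1,1)
13. T2 CAS -> counter=12 r=(11,11,7) succ=(1,3,1) retry=(0,1,1)
14. T1 CAS -> counter=12 r=(11,11,7) succ=(1,3,1) retry=(1,1,1)
15. T1 LOAD -> counter=12 r=(12,11,7) succ=(1,3,1) retry=(1,1,1)
16. T1 CAS -> counter=13 r=(12,11,7) succ=(2,3,1) retry=(1,1,1)

counter=13 r=(12,11,7) succ=(2,3,1) retry=(1,1,1)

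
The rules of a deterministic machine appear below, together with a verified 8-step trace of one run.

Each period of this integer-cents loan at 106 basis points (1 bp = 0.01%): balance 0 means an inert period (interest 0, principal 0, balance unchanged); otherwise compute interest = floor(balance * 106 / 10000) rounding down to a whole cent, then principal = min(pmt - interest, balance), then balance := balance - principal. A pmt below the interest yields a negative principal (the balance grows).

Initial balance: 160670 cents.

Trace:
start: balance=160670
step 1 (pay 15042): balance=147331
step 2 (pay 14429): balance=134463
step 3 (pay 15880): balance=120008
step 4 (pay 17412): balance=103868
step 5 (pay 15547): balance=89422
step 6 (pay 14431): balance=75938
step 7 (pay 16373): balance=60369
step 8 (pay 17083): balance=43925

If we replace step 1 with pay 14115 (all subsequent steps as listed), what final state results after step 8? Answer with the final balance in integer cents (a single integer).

44925

(re-executing from step 1 with the substitution; state before step 1: balance=160670)
step 1 (pay 14115): balance=148258
step 2 (pay 14429): balance=135400
step 3 (pay 15880): balance=120955
step 4 (pay 17412): balance=104825
step 5 (pay 15547): balance=90389
step 6 (pay 14431): balance=76916
step 7 (pay 16373): balance=61358
step 8 (pay 17083): balance=44925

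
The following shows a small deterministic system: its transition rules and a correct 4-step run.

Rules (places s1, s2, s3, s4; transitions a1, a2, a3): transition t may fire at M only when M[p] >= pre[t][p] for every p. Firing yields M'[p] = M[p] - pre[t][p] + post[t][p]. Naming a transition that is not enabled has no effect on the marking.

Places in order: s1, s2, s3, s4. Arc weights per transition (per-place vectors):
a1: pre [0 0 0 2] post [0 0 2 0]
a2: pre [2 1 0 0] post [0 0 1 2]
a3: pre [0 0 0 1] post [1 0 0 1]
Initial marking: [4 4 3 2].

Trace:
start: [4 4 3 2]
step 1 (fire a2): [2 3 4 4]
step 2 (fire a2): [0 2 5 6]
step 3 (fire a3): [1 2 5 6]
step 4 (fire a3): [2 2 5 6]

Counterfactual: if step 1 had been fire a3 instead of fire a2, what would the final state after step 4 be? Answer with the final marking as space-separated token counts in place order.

(re-executing from step 1 with the substitution; state before step 1: [4 4 3 2])
step 1 (fire a3): [5 4 3 2]
step 2 (fire a2): [3 3 4 4]
step 3 (fire a3): [4 3 4 4]
step 4 (fire a3): [5 3 4 4]

5 3 4 4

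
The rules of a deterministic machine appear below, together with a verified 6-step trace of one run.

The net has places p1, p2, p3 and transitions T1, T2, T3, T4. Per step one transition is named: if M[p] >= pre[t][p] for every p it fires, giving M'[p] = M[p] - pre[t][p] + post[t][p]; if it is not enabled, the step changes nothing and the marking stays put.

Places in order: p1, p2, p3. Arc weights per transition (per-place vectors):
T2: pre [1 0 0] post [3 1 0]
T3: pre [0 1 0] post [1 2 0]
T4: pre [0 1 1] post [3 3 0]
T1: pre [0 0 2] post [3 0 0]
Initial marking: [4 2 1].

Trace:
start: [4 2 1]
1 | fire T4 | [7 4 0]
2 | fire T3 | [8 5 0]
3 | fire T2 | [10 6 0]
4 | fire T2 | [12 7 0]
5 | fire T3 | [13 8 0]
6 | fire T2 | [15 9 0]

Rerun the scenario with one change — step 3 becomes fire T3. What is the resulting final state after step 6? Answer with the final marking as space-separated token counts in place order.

14 9 0

(re-executing from step 3 with the substitution; state before step 3: [8 5 0])
3 | fire T3 | [9 6 0]
4 | fire T2 | [11 7 0]
5 | fire T3 | [12 8 0]
6 | fire T2 | [14 9 0]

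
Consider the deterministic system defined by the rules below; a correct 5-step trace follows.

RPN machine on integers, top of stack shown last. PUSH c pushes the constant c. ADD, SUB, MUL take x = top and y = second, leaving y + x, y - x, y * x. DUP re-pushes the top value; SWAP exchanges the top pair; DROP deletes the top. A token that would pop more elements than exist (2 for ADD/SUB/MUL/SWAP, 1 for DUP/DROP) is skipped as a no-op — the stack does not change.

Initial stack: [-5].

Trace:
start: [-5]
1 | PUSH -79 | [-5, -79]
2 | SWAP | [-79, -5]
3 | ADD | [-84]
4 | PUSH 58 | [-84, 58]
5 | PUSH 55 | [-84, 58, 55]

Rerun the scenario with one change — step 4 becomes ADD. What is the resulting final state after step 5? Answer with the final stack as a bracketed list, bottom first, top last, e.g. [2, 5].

[-84, 55]

(re-executing from step 4 with the substitution; state before step 4: [-84])
4 | ADD | [-84]
5 | PUSH 55 | [-84, 55]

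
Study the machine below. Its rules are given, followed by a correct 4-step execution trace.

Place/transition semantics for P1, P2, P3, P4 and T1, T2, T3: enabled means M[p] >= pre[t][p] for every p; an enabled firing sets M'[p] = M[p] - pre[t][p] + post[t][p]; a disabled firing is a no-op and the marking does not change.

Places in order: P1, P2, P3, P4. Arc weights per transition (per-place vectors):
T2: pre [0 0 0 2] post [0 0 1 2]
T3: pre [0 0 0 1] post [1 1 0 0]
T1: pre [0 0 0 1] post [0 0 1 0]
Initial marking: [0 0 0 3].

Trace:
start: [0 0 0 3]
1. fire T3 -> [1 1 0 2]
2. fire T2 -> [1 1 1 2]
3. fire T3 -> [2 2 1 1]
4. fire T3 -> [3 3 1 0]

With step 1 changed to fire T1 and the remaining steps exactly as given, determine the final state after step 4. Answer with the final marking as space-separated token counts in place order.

2 2 2 0

(re-executing from step 1 with the substitution; state before step 1: [0 0 0 3])
1. fire T1 -> [0 0 1 2]
2. fire T2 -> [0 0 2 2]
3. fire T3 -> [1 1 2 1]
4. fire T3 -> [2 2 2 0]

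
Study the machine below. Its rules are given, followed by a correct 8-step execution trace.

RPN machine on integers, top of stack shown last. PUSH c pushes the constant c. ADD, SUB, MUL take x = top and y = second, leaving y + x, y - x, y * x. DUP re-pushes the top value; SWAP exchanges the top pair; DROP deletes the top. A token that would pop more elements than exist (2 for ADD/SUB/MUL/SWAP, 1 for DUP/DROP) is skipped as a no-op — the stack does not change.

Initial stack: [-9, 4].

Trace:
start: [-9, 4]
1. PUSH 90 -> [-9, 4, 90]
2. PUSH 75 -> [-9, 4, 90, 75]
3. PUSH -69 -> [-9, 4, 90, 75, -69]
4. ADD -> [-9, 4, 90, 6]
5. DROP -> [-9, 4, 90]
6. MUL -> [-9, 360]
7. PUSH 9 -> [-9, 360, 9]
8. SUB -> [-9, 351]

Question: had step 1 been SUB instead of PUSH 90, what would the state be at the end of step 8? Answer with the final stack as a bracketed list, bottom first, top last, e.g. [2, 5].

[-22]

(re-executing from step 1 with the substitution; state before step 1: [-9, 4])
1. SUB -> [-13]
2. PUSH 75 -> [-13, 75]
3. PUSH -69 -> [-13, 75, -69]
4. ADD -> [-13, 6]
5. DROP -> [-13]
6. MUL -> [-13]
7. PUSH 9 -> [-13, 9]
8. SUB -> [-22]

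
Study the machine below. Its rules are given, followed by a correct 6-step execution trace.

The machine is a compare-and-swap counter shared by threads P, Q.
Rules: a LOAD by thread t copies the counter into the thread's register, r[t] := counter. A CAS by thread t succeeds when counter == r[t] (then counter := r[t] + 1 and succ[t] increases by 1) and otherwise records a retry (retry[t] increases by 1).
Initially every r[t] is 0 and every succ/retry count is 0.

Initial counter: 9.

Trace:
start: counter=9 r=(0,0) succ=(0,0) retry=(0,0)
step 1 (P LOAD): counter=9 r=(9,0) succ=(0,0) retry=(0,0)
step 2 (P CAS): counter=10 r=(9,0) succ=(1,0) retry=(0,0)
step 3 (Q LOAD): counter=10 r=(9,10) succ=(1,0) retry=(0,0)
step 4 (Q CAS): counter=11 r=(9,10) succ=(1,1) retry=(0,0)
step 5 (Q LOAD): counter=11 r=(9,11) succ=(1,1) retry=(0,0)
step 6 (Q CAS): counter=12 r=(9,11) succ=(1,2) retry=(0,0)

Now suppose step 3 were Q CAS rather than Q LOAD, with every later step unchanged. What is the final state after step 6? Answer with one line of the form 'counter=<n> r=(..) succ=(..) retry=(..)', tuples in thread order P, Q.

(re-executing from step 3 with the substitution; state before step 3: counter=10 r=(9,0) succ=(1,0) retry=(0,0))
step 3 (Q CAS): counter=10 r=(9,0) succ=(1,0) retry=(0,1)
step 4 (Q CAS): counter=10 r=(9,0) succ=(1,0) retry=(0,2)
step 5 (Q LOAD): counter=10 r=(9,10) succ=(1,0) retry=(0,2)
step 6 (Q CAS): counter=11 r=(9,10) succ=(1,1) retry=(0,2)

counter=11 r=(9,10) succ=(1,1) retry=(0,2)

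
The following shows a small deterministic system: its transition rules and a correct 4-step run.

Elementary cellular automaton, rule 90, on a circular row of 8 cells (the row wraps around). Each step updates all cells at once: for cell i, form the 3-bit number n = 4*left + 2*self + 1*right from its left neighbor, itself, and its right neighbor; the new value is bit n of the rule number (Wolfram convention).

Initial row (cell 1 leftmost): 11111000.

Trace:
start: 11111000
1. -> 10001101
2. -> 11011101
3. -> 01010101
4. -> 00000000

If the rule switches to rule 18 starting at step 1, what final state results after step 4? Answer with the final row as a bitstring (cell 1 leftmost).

(re-executing steps 1..4 under rule 18; state before step 1: 11111000)
1. -> 00000101
2. -> 10001000
3. -> 01010101
4. -> 00000000

00000000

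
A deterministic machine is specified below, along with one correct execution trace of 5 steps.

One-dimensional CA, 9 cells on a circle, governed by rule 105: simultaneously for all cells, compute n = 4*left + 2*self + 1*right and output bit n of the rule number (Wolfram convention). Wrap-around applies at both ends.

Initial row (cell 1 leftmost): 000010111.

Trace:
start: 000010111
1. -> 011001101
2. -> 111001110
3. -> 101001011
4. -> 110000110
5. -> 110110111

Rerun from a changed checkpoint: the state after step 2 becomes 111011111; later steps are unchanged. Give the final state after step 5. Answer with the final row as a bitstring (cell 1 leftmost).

state after step 2 := 111011111
3. -> 001110000
4. -> 101010111
5. -> 110101100

110101100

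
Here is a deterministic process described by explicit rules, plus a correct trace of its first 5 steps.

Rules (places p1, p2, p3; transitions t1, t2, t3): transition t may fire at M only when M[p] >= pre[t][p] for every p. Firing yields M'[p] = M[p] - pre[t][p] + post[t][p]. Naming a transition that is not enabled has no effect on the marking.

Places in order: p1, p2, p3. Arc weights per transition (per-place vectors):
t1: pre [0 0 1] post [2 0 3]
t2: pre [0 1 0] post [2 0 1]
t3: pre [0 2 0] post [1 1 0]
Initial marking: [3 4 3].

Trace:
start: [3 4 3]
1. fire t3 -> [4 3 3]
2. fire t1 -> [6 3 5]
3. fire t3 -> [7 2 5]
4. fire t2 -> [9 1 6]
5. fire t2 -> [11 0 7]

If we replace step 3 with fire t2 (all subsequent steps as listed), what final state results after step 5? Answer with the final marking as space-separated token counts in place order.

(re-executing from step 3 with the substitution; state before step 3: [6 3 5])
3. fire t2 -> [8 2 6]
4. fire t2 -> [10 1 7]
5. fire t2 -> [12 0 8]

12 0 8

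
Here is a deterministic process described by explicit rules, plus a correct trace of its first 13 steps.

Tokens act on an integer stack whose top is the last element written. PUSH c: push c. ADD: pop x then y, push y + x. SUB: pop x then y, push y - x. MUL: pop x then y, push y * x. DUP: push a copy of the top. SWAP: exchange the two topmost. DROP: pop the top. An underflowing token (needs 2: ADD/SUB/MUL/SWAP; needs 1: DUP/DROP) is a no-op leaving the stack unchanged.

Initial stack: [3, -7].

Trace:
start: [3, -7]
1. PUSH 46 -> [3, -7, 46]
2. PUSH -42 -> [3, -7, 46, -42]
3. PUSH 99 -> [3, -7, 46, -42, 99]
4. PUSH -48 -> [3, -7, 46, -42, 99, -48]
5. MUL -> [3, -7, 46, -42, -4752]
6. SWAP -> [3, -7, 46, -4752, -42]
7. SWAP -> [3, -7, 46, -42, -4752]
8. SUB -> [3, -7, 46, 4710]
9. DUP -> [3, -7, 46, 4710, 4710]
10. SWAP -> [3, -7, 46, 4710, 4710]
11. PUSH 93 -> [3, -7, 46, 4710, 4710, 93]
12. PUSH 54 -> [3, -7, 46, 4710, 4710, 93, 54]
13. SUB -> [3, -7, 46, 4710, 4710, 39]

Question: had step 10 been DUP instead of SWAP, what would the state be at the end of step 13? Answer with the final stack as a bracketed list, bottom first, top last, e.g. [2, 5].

(re-executing from step 10 with the substitution; state before step 10: [3, -7, 46, 4710, 4710])
10. DUP -> [3, -7, 46, 4710, 4710, 4710]
11. PUSH 93 -> [3, -7, 46, 4710, 4710, 4710, 93]
12. PUSH 54 -> [3, -7, 46, 4710, 4710, 4710, 93, 54]
13. SUB -> [3, -7, 46, 4710, 4710, 4710, 39]

[3, -7, 46, 4710, 4710, 4710, 39]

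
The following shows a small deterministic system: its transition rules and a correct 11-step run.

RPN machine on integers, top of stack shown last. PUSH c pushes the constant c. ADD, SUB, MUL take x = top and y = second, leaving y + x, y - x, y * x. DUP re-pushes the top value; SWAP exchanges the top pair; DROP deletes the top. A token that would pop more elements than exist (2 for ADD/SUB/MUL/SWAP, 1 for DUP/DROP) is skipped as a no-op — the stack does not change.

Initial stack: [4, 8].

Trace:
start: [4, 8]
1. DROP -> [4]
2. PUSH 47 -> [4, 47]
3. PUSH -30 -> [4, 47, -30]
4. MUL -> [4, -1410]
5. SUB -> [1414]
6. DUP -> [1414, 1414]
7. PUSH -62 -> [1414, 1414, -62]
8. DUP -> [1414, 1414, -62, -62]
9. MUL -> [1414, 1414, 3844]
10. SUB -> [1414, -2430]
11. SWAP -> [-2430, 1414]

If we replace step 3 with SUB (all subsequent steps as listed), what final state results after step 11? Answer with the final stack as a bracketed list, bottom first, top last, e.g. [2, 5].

[-3887, -43]

(re-executing from step 3 with the substitution; state before step 3: [4, 47])
3. SUB -> [-43]
4. MUL -> [-43]
5. SUB -> [-43]
6. DUP -> [-43, -43]
7. PUSH -62 -> [-43, -43, -62]
8. DUP -> [-43, -43, -62, -62]
9. MUL -> [-43, -43, 3844]
10. SUB -> [-43, -3887]
11. SWAP -> [-3887, -43]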